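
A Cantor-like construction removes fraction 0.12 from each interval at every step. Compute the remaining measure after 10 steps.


Step 1: At each step, fraction remaining = 1 - 0.12 = 0.88
Step 2: After 10 steps, measure = (0.88)^10
Result = 0.278501


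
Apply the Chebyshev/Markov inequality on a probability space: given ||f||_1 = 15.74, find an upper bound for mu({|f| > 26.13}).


Chebyshev/Markov inequality: mu(|f| > eps) <= (||f||_p / eps)^p
Step 1: ||f||_1 / eps = 15.74 / 26.13 = 0.602373
Step 2: Raise to power p = 1:
  (0.602373)^1 = 0.602373
Step 3: Therefore mu(|f| > 26.13) <= 0.602373


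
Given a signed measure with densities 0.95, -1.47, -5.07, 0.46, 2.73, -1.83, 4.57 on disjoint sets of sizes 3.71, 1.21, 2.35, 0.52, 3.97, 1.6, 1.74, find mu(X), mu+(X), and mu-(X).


Step 1: Compute signed measure on each set:
  Set 1: 0.95 * 3.71 = 3.5245
  Set 2: -1.47 * 1.21 = -1.7787
  Set 3: -5.07 * 2.35 = -11.9145
  Set 4: 0.46 * 0.52 = 0.2392
  Set 5: 2.73 * 3.97 = 10.8381
  Set 6: -1.83 * 1.6 = -2.928
  Set 7: 4.57 * 1.74 = 7.9518
Step 2: Total signed measure = (3.5245) + (-1.7787) + (-11.9145) + (0.2392) + (10.8381) + (-2.928) + (7.9518)
     = 5.9324
Step 3: Positive part mu+(X) = sum of positive contributions = 22.5536
Step 4: Negative part mu-(X) = |sum of negative contributions| = 16.6212


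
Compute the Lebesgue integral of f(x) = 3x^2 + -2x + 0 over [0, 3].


The Lebesgue integral of a Riemann-integrable function agrees with the Riemann integral.
Antiderivative F(x) = (3/3)x^3 + (-2/2)x^2 + 0x
F(3) = (3/3)*3^3 + (-2/2)*3^2 + 0*3
     = (3/3)*27 + (-2/2)*9 + 0*3
     = 27 + -9 + 0
     = 18
F(0) = 0.0
Integral = F(3) - F(0) = 18 - 0.0 = 18


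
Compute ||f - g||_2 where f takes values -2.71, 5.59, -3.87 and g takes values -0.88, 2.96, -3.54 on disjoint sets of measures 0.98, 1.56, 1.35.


Step 1: Compute differences f_i - g_i:
  -2.71 - -0.88 = -1.83
  5.59 - 2.96 = 2.63
  -3.87 - -3.54 = -0.33
Step 2: Compute |diff|^2 * measure for each set:
  |-1.83|^2 * 0.98 = 3.3489 * 0.98 = 3.281922
  |2.63|^2 * 1.56 = 6.9169 * 1.56 = 10.790364
  |-0.33|^2 * 1.35 = 0.1089 * 1.35 = 0.147015
Step 3: Sum = 14.219301
Step 4: ||f-g||_2 = (14.219301)^(1/2) = 3.770849


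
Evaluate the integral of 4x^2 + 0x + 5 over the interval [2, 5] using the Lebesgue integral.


The Lebesgue integral of a Riemann-integrable function agrees with the Riemann integral.
Antiderivative F(x) = (4/3)x^3 + (0/2)x^2 + 5x
F(5) = (4/3)*5^3 + (0/2)*5^2 + 5*5
     = (4/3)*125 + (0/2)*25 + 5*5
     = 166.666667 + 0.0 + 25
     = 191.666667
F(2) = 20.666667
Integral = F(5) - F(2) = 191.666667 - 20.666667 = 171


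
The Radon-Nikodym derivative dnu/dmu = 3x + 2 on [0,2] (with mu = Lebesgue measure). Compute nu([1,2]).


nu(A) = integral_A (dnu/dmu) dmu = integral_1^2 (3x + 2) dx
Step 1: Antiderivative F(x) = (3/2)x^2 + 2x
Step 2: F(2) = (3/2)*2^2 + 2*2 = 6 + 4 = 10
Step 3: F(1) = (3/2)*1^2 + 2*1 = 1.5 + 2 = 3.5
Step 4: nu([1,2]) = F(2) - F(1) = 10 - 3.5 = 6.5


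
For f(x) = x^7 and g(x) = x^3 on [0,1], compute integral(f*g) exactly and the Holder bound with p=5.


Step 1: Exact integral of f*g = integral(x^10, 0, 1) = 1/11
     = 0.090909
Step 2: Holder bound with p=5, q=1.25:
  ||f||_p = (integral x^35 dx)^(1/5) = (1/36)^(1/5) = 0.488359
  ||g||_q = (integral x^3.75 dx)^(1/1.25) = (1/4.75)^(1/1.25) = 0.287505
Step 3: Holder bound = ||f||_p * ||g||_q = 0.488359 * 0.287505 = 0.140406
Verification: 0.090909 <= 0.140406 (Holder holds)


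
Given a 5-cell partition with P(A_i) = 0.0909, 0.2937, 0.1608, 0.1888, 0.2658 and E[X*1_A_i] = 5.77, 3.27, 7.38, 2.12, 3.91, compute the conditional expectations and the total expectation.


For each cell A_i: E[X|A_i] = E[X*1_A_i] / P(A_i)
Step 1: E[X|A_1] = 5.77 / 0.0909 = 63.476348
Step 2: E[X|A_2] = 3.27 / 0.2937 = 11.13381
Step 3: E[X|A_3] = 7.38 / 0.1608 = 45.895522
Step 4: E[X|A_4] = 2.12 / 0.1888 = 11.228814
Step 5: E[X|A_5] = 3.91 / 0.2658 = 14.710309
Verification: E[X] = sum E[X*1_A_i] = 5.77 + 3.27 + 7.38 + 2.12 + 3.91 = 22.45


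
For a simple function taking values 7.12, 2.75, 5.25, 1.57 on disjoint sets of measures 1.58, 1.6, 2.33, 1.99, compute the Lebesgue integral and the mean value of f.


Step 1: Integral = sum(value_i * measure_i)
= 7.12*1.58 + 2.75*1.6 + 5.25*2.33 + 1.57*1.99
= 11.2496 + 4.4 + 12.2325 + 3.1243
= 31.0064
Step 2: Total measure of domain = 1.58 + 1.6 + 2.33 + 1.99 = 7.5
Step 3: Average value = 31.0064 / 7.5 = 4.134187


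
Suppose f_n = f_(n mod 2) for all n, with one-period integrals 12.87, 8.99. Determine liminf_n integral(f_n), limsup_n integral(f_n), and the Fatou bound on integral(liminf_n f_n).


The sequence (integral(f_n)) is periodic with period 2, repeating the values 12.87, 8.99 indefinitely.
Step 1: For a periodic sequence, every tail (a_m, a_(m+1), ...) contains all 2 period values infinitely often.
Step 2: Hence inf of every tail = min of the period values = min(12.87, 8.99) = 8.99.
        liminf_n integral(f_n) = sup over m of (inf of tail from m) = 8.99.
Step 3: Similarly sup of every tail = max of the period values = 12.87.
        limsup_n integral(f_n) = 12.87.
Step 4: Fatou's lemma: integral(liminf_n f_n) <= liminf_n integral(f_n) = 8.99.
        So the integral of the pointwise liminf is at most 8.99.


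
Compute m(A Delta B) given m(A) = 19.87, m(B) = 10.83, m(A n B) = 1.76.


m(A Delta B) = m(A) + m(B) - 2*m(A n B)
= 19.87 + 10.83 - 2*1.76
= 19.87 + 10.83 - 3.52
= 27.18


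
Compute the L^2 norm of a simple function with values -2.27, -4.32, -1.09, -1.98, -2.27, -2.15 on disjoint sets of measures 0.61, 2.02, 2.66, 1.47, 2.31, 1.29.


Step 1: Compute |f_i|^2 for each value:
  |-2.27|^2 = 5.1529
  |-4.32|^2 = 18.6624
  |-1.09|^2 = 1.1881
  |-1.98|^2 = 3.9204
  |-2.27|^2 = 5.1529
  |-2.15|^2 = 4.6225
Step 2: Multiply by measures and sum:
  5.1529 * 0.61 = 3.143269
  18.6624 * 2.02 = 37.698048
  1.1881 * 2.66 = 3.160346
  3.9204 * 1.47 = 5.762988
  5.1529 * 2.31 = 11.903199
  4.6225 * 1.29 = 5.963025
Sum = 3.143269 + 37.698048 + 3.160346 + 5.762988 + 11.903199 + 5.963025 = 67.630875
Step 3: Take the p-th root:
||f||_2 = (67.630875)^(1/2) = 8.223799


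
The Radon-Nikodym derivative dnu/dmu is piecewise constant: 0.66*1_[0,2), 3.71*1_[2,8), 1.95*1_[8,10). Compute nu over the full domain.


Integrate each piece of the Radon-Nikodym derivative:
Step 1: integral_0^2 0.66 dx = 0.66*(2-0) = 0.66*2 = 1.32
Step 2: integral_2^8 3.71 dx = 3.71*(8-2) = 3.71*6 = 22.26
Step 3: integral_8^10 1.95 dx = 1.95*(10-8) = 1.95*2 = 3.9
Total: 1.32 + 22.26 + 3.9 = 27.48


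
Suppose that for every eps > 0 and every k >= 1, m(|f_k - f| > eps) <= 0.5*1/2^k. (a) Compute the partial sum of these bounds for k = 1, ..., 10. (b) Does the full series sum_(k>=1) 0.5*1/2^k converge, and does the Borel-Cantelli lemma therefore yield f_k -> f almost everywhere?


Step 1: List the terms 0.5*1/2^k for k = 1 to 10:
  k=1: 0.25
  k=2: 0.125
  k=3: 0.0625
  k=4: 0.03125
  k=5: 0.015625
  k=6: 0.007812
  k=7: 0.003906
  k=8: 0.001953
  k=9: 9.765625e-04
  k=10: 4.882812e-04
Step 2: Partial sum = 0.25 + 0.125 + 0.0625 + 0.03125 + 0.015625 + 0.007812 + 0.003906 + 0.001953 + 9.765625e-04 + 4.882812e-04
     = 0.499512
Step 3: The full series sum_(k>=1) 0.5*1/2^k converges (geometric series with ratio 1/2 < 1; a constant multiple of a convergent series converges).
Step 4: Fix eps > 0. Since sum_k m(|f_k - f| > eps) < infinity, the Borel-Cantelli lemma gives
        m(limsup_k {|f_k - f| > eps}) = 0, i.e. for a.e. x, |f_k(x) - f(x)| <= eps for all large k.
        Applying this with eps = 1/j for j = 1, 2, ... and intersecting the countably many full-measure sets,
        for a.e. x we get limsup_k |f_k(x) - f(x)| <= 1/j for every j, hence f_k -> f almost everywhere.
Conclusion: series converges; Borel-Cantelli yields f_k -> f a.e.


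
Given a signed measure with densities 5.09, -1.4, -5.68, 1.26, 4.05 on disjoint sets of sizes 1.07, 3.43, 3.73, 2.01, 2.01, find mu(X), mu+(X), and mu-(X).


Step 1: Compute signed measure on each set:
  Set 1: 5.09 * 1.07 = 5.4463
  Set 2: -1.4 * 3.43 = -4.802
  Set 3: -5.68 * 3.73 = -21.1864
  Set 4: 1.26 * 2.01 = 2.5326
  Set 5: 4.05 * 2.01 = 8.1405
Step 2: Total signed measure = (5.4463) + (-4.802) + (-21.1864) + (2.5326) + (8.1405)
     = -9.869
Step 3: Positive part mu+(X) = sum of positive contributions = 16.1194
Step 4: Negative part mu-(X) = |sum of negative contributions| = 25.9884


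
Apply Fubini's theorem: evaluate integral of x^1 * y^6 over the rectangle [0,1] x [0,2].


By Fubini's theorem, the double integral factors as a product of single integrals:
Step 1: integral_0^1 x^1 dx = [x^2/2] from 0 to 1
     = 1^2/2 = 0.5
Step 2: integral_0^2 y^6 dy = [y^7/7] from 0 to 2
     = 2^7/7 = 18.285714
Step 3: Double integral = 0.5 * 18.285714 = 9.142857


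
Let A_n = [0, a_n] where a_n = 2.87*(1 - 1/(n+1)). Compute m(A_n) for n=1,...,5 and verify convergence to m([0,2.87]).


By continuity of measure from below: if A_n increases to A, then m(A_n) -> m(A).
Here A = [0, 2.87], so m(A) = 2.87
Step 1: a_1 = 2.87*(1 - 1/2) = 1.435, m(A_1) = 1.435
Step 2: a_2 = 2.87*(1 - 1/3) = 1.9133, m(A_2) = 1.9133
Step 3: a_3 = 2.87*(1 - 1/4) = 2.1525, m(A_3) = 2.1525
Step 4: a_4 = 2.87*(1 - 1/5) = 2.296, m(A_4) = 2.296
Step 5: a_5 = 2.87*(1 - 1/6) = 2.3917, m(A_5) = 2.3917
Limit: m(A_n) -> m([0,2.87]) = 2.87


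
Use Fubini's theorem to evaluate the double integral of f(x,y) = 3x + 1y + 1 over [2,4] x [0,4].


By Fubini, integrate in x first, then y.
Step 1: Fix y, integrate over x in [2,4]:
  integral(3x + 1y + 1, x=2..4)
  = 3*(4^2 - 2^2)/2 + (1y + 1)*(4 - 2)
  = 18 + (1y + 1)*2
  = 18 + 2y + 2
  = 20 + 2y
Step 2: Integrate over y in [0,4]:
  integral(20 + 2y, y=0..4)
  = 20*4 + 2*(4^2 - 0^2)/2
  = 80 + 16
  = 96


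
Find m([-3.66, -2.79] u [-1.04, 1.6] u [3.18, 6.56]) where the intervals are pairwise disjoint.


For pairwise disjoint intervals, m(union) = sum of lengths.
= (-2.79 - -3.66) + (1.6 - -1.04) + (6.56 - 3.18)
= 0.87 + 2.64 + 3.38
= 6.89


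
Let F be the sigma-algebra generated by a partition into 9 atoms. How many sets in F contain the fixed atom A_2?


Each element of F is a union of some subset S of the 9 atoms.
The element contains A_2 iff A_2 is in S.
So we count subsets S of {A_1,...,A_9} with A_2 in S: choose freely among the other 8 atoms.
Count = 2^(9-1) = 2^8 = 256.


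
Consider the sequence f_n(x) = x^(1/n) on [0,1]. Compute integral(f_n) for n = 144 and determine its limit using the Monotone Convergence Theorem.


At n = 144: f_144(x) = x^(1/144).
Step 1: integral(x^(1/144), 0, 1) = [x^(1/144+1) / (1/144+1)] from 0 to 1
     = 1 / (1/144 + 1) = 1 / ((144+1)/144) = 144/(144+1)
     = 144/145 = 0.993103
Step 2: As n -> infinity, f_n(x) = x^(1/n) -> 1 for x in (0,1], and f_n is increasing in n.
By MCT, lim_n integral(f_n) = integral(lim_n f_n) = integral(1, 0, 1) = 1.
Step 3: Verify convergence: 144/145 = 0.993103 -> 1


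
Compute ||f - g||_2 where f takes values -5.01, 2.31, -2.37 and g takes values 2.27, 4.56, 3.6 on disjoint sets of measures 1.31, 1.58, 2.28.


Step 1: Compute differences f_i - g_i:
  -5.01 - 2.27 = -7.28
  2.31 - 4.56 = -2.25
  -2.37 - 3.6 = -5.97
Step 2: Compute |diff|^2 * measure for each set:
  |-7.28|^2 * 1.31 = 52.9984 * 1.31 = 69.427904
  |-2.25|^2 * 1.58 = 5.0625 * 1.58 = 7.99875
  |-5.97|^2 * 2.28 = 35.6409 * 2.28 = 81.261252
Step 3: Sum = 158.687906
Step 4: ||f-g||_2 = (158.687906)^(1/2) = 12.597139


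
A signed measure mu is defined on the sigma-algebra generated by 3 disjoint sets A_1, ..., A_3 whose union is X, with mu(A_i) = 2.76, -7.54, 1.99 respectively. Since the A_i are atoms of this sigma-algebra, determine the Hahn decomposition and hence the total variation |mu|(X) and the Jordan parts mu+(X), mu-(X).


Step 1: Every measurable set is a union of atoms (the cells / points), so a Hahn decomposition is
  obtained by grouping atoms by sign: P = union of atoms with mu > 0, N = union of the remaining atoms.
  Atoms in P (indices): 1, 3;  atoms in N (indices): 2
  Positive values: 2.76, 1.99
  Negative values: -7.54
Step 2: mu+(X) = mu(P) = sum of positive atom values = 4.75
Step 3: mu-(X) = -mu(N) = sum of |negative atom values| = 7.54
Step 4: |mu|(X) = mu+(X) + mu-(X) = 4.75 + 7.54 = 12.29


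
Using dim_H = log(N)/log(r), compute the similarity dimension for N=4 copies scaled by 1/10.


For a self-similar set with N copies scaled by 1/r:
dim_H = log(N)/log(r) = log(4)/log(10)
= 1.386294/2.302585
= 0.60206


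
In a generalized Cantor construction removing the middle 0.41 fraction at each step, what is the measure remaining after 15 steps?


Step 1: At each step, fraction remaining = 1 - 0.41 = 0.59
Step 2: After 15 steps, measure = (0.59)^15
Result = 3.654098e-04


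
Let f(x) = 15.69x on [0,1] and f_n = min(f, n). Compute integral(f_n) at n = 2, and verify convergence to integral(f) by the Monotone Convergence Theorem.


f(x) = 15.69x on [0,1]; f_n(x) = min(15.69x, n). At n = 2:
Step 1: f(x) reaches 2 at x = 2/15.69 = 0.12747
Step 2: integral(f_2) = integral(15.69x, 0, 0.12747) + integral(2, 0.12747, 1)
       = 15.69*0.12747^2/2 + 2*(1 - 0.12747)
       = 0.12747 + 1.745061
       = 1.87253
Step 3: As n -> infinity, f_n increases to f, so by MCT integral(f_n) -> integral(f) = 15.69/2 = 7.845.
Convergence: integral(f_2) = 1.87253 -> 7.845 as n -> infinity


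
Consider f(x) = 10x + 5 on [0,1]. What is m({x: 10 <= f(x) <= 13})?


f^(-1)([10, 13]) = {x : 10 <= 10x + 5 <= 13}
Solving: (10 - 5)/10 <= x <= (13 - 5)/10
= [0.5, 0.8]
Intersecting with [0,1]: [0.5, 0.8]
Measure = 0.8 - 0.5 = 0.3


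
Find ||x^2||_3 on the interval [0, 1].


Step 1: ||f||_3 = (integral_0^1 |x^2|^3 dx)^(1/3)
     = (integral_0^1 x^6 dx)^(1/3)
Step 2: integral_0^1 x^6 dx = [x^7/(7)] from 0 to 1 = 1^7/7
     = 1/7 = 0.142857
Step 3: ||f||_3 = (0.142857)^(1/3) = 0.522758


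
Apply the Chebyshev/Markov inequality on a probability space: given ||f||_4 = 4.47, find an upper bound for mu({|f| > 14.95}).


Chebyshev/Markov inequality: mu(|f| > eps) <= (||f||_p / eps)^p
Step 1: ||f||_4 / eps = 4.47 / 14.95 = 0.298997
Step 2: Raise to power p = 4:
  (0.298997)^4 = 0.007992
Step 3: Therefore mu(|f| > 14.95) <= 0.007992


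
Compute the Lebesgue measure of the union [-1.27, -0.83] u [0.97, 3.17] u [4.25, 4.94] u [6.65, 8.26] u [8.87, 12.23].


For pairwise disjoint intervals, m(union) = sum of lengths.
= (-0.83 - -1.27) + (3.17 - 0.97) + (4.94 - 4.25) + (8.26 - 6.65) + (12.23 - 8.87)
= 0.44 + 2.2 + 0.69 + 1.61 + 3.36
= 8.3


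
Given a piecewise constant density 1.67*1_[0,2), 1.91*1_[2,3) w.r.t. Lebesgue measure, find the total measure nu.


Integrate each piece of the Radon-Nikodym derivative:
Step 1: integral_0^2 1.67 dx = 1.67*(2-0) = 1.67*2 = 3.34
Step 2: integral_2^3 1.91 dx = 1.91*(3-2) = 1.91*1 = 1.91
Total: 3.34 + 1.91 = 5.25


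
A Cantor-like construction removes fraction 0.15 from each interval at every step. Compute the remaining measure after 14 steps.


Step 1: At each step, fraction remaining = 1 - 0.15 = 0.85
Step 2: After 14 steps, measure = (0.85)^14
Result = 0.10277


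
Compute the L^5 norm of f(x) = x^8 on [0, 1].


Step 1: ||f||_5 = (integral_0^1 |x^8|^5 dx)^(1/5)
     = (integral_0^1 x^40 dx)^(1/5)
Step 2: integral_0^1 x^40 dx = [x^41/(41)] from 0 to 1 = 1^41/41
     = 1/41 = 0.02439
Step 3: ||f||_5 = (0.02439)^(1/5) = 0.475821


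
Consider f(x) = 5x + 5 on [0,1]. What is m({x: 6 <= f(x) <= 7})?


f^(-1)([6, 7]) = {x : 6 <= 5x + 5 <= 7}
Solving: (6 - 5)/5 <= x <= (7 - 5)/5
= [0.2, 0.4]
Intersecting with [0,1]: [0.2, 0.4]
Measure = 0.4 - 0.2 = 0.2


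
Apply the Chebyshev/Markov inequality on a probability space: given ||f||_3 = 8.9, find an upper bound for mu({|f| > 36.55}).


Chebyshev/Markov inequality: mu(|f| > eps) <= (||f||_p / eps)^p
Step 1: ||f||_3 / eps = 8.9 / 36.55 = 0.243502
Step 2: Raise to power p = 3:
  (0.243502)^3 = 0.014438
Step 3: Therefore mu(|f| > 36.55) <= 0.014438


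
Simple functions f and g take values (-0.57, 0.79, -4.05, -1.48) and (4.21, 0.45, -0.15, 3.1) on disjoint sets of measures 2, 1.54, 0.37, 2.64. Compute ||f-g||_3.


Step 1: Compute differences f_i - g_i:
  -0.57 - 4.21 = -4.78
  0.79 - 0.45 = 0.34
  -4.05 - -0.15 = -3.9
  -1.48 - 3.1 = -4.58
Step 2: Compute |diff|^3 * measure for each set:
  |-4.78|^3 * 2 = 109.215352 * 2 = 218.430704
  |0.34|^3 * 1.54 = 0.039304 * 1.54 = 0.060528
  |-3.9|^3 * 0.37 = 59.319 * 0.37 = 21.94803
  |-4.58|^3 * 2.64 = 96.071912 * 2.64 = 253.629848
Step 3: Sum = 494.06911
Step 4: ||f-g||_3 = (494.06911)^(1/3) = 7.905498


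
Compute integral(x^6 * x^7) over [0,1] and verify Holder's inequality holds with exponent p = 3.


Step 1: Exact integral of f*g = integral(x^13, 0, 1) = 1/14
     = 0.071429
Step 2: Holder bound with p=3, q=1.5:
  ||f||_p = (integral x^18 dx)^(1/3) = (1/19)^(1/3) = 0.374756
  ||g||_q = (integral x^10.5 dx)^(1/1.5) = (1/11.5)^(1/1.5) = 0.196276
Step 3: Holder bound = ||f||_p * ||g||_q = 0.374756 * 0.196276 = 0.073556
Verification: 0.071429 <= 0.073556 (Holder holds)


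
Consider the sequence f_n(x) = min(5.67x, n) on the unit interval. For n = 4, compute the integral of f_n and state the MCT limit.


f(x) = 5.67x on [0,1]; f_n(x) = min(5.67x, n). At n = 4:
Step 1: f(x) reaches 4 at x = 4/5.67 = 0.705467
Step 2: integral(f_4) = integral(5.67x, 0, 0.705467) + integral(4, 0.705467, 1)
       = 5.67*0.705467^2/2 + 4*(1 - 0.705467)
       = 1.410935 + 1.178131
       = 2.589065
Step 3: As n -> infinity, f_n increases to f, so by MCT integral(f_n) -> integral(f) = 5.67/2 = 2.835.
Convergence: integral(f_4) = 2.589065 -> 2.835 as n -> infinity


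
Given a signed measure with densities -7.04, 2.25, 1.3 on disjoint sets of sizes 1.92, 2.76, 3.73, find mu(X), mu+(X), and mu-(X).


Step 1: Compute signed measure on each set:
  Set 1: -7.04 * 1.92 = -13.5168
  Set 2: 2.25 * 2.76 = 6.21
  Set 3: 1.3 * 3.73 = 4.849
Step 2: Total signed measure = (-13.5168) + (6.21) + (4.849)
     = -2.4578
Step 3: Positive part mu+(X) = sum of positive contributions = 11.059
Step 4: Negative part mu-(X) = |sum of negative contributions| = 13.5168


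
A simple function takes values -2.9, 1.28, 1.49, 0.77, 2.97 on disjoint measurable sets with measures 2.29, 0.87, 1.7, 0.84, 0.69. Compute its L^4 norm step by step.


Step 1: Compute |f_i|^4 for each value:
  |-2.9|^4 = 70.7281
  |1.28|^4 = 2.684355
  |1.49|^4 = 4.928844
  |0.77|^4 = 0.35153
  |2.97|^4 = 77.808277
Step 2: Multiply by measures and sum:
  70.7281 * 2.29 = 161.967349
  2.684355 * 0.87 = 2.335388
  4.928844 * 1.7 = 8.379035
  0.35153 * 0.84 = 0.295286
  77.808277 * 0.69 = 53.687711
Sum = 161.967349 + 2.335388 + 8.379035 + 0.295286 + 53.687711 = 226.664769
Step 3: Take the p-th root:
||f||_4 = (226.664769)^(1/4) = 3.880128


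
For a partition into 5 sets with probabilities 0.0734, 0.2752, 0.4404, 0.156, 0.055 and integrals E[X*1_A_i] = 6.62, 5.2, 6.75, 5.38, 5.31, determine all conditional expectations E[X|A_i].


For each cell A_i: E[X|A_i] = E[X*1_A_i] / P(A_i)
Step 1: E[X|A_1] = 6.62 / 0.0734 = 90.190736
Step 2: E[X|A_2] = 5.2 / 0.2752 = 18.895349
Step 3: E[X|A_3] = 6.75 / 0.4404 = 15.326975
Step 4: E[X|A_4] = 5.38 / 0.156 = 34.487179
Step 5: E[X|A_5] = 5.31 / 0.055 = 96.545455
Verification: E[X] = sum E[X*1_A_i] = 6.62 + 5.2 + 6.75 + 5.38 + 5.31 = 29.26


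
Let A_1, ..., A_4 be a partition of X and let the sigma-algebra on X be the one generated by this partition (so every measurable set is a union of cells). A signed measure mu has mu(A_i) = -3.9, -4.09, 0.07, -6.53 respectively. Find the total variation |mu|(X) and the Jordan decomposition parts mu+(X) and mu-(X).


Step 1: Every measurable set is a union of atoms (the cells / points), so a Hahn decomposition is
  obtained by grouping atoms by sign: P = union of atoms with mu > 0, N = union of the remaining atoms.
  Atoms in P (indices): 3;  atoms in N (indices): 1, 2, 4
  Positive values: 0.07
  Negative values: -3.9, -4.09, -6.53
Step 2: mu+(X) = mu(P) = sum of positive atom values = 0.07
Step 3: mu-(X) = -mu(N) = sum of |negative atom values| = 14.52
Step 4: |mu|(X) = mu+(X) + mu-(X) = 0.07 + 14.52 = 14.59


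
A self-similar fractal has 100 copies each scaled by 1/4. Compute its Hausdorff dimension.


For a self-similar set with N copies scaled by 1/r:
dim_H = log(N)/log(r) = log(100)/log(4)
= 4.60517/1.386294
= 3.321928


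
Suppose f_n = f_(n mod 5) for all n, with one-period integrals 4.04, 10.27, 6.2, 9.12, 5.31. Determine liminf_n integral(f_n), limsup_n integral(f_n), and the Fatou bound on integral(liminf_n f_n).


The sequence (integral(f_n)) is periodic with period 5, repeating the values 4.04, 10.27, 6.2, 9.12, 5.31 indefinitely.
Step 1: For a periodic sequence, every tail (a_m, a_(m+1), ...) contains all 5 period values infinitely often.
Step 2: Hence inf of every tail = min of the period values = min(4.04, 10.27, 6.2, 9.12, 5.31) = 4.04.
        liminf_n integral(f_n) = sup over m of (inf of tail from m) = 4.04.
Step 3: Similarly sup of every tail = max of the period values = 10.27.
        limsup_n integral(f_n) = 10.27.
Step 4: Fatou's lemma: integral(liminf_n f_n) <= liminf_n integral(f_n) = 4.04.
        So the integral of the pointwise liminf is at most 4.04.


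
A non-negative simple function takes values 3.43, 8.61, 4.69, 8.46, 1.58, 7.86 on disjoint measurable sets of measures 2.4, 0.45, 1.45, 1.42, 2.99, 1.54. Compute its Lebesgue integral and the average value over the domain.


Step 1: Integral = sum(value_i * measure_i)
= 3.43*2.4 + 8.61*0.45 + 4.69*1.45 + 8.46*1.42 + 1.58*2.99 + 7.86*1.54
= 8.232 + 3.8745 + 6.8005 + 12.0132 + 4.7242 + 12.1044
= 47.7488
Step 2: Total measure of domain = 2.4 + 0.45 + 1.45 + 1.42 + 2.99 + 1.54 = 10.25
Step 3: Average value = 47.7488 / 10.25 = 4.65842


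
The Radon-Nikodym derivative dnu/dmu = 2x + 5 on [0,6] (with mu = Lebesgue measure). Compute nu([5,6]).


nu(A) = integral_A (dnu/dmu) dmu = integral_5^6 (2x + 5) dx
Step 1: Antiderivative F(x) = (2/2)x^2 + 5x
Step 2: F(6) = (2/2)*6^2 + 5*6 = 36 + 30 = 66
Step 3: F(5) = (2/2)*5^2 + 5*5 = 25 + 25 = 50
Step 4: nu([5,6]) = F(6) - F(5) = 66 - 50 = 16


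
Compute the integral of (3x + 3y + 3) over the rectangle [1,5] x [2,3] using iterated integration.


By Fubini, integrate in x first, then y.
Step 1: Fix y, integrate over x in [1,5]:
  integral(3x + 3y + 3, x=1..5)
  = 3*(5^2 - 1^2)/2 + (3y + 3)*(5 - 1)
  = 36 + (3y + 3)*4
  = 36 + 12y + 12
  = 48 + 12y
Step 2: Integrate over y in [2,3]:
  integral(48 + 12y, y=2..3)
  = 48*1 + 12*(3^2 - 2^2)/2
  = 48 + 30
  = 78


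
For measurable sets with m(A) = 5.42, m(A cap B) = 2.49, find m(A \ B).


m(A \ B) = m(A) - m(A n B)
= 5.42 - 2.49
= 2.93


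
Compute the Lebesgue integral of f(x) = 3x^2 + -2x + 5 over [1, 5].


The Lebesgue integral of a Riemann-integrable function agrees with the Riemann integral.
Antiderivative F(x) = (3/3)x^3 + (-2/2)x^2 + 5x
F(5) = (3/3)*5^3 + (-2/2)*5^2 + 5*5
     = (3/3)*125 + (-2/2)*25 + 5*5
     = 125 + -25 + 25
     = 125
F(1) = 5
Integral = F(5) - F(1) = 125 - 5 = 120


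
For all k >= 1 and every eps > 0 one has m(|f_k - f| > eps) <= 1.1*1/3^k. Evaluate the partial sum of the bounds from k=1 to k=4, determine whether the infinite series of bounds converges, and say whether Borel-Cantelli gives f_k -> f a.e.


Step 1: List the terms 1.1*1/3^k for k = 1 to 4:
  k=1: 0.366667
  k=2: 0.122222
  k=3: 0.040741
  k=4: 0.01358
Step 2: Partial sum = 0.366667 + 0.122222 + 0.040741 + 0.01358
     = 0.54321
Step 3: The full series sum_(k>=1) 1.1*1/3^k converges (geometric series with ratio 1/3 < 1; a constant multiple of a convergent series converges).
Step 4: Fix eps > 0. Since sum_k m(|f_k - f| > eps) < infinity, the Borel-Cantelli lemma gives
        m(limsup_k {|f_k - f| > eps}) = 0, i.e. for a.e. x, |f_k(x) - f(x)| <= eps for all large k.
        Applying this with eps = 1/j for j = 1, 2, ... and intersecting the countably many full-measure sets,
        for a.e. x we get limsup_k |f_k(x) - f(x)| <= 1/j for every j, hence f_k -> f almost everywhere.
Conclusion: series converges; Borel-Cantelli yields f_k -> f a.e.


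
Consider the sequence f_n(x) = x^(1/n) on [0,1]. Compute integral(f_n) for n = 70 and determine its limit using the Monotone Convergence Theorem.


At n = 70: f_70(x) = x^(1/70).
Step 1: integral(x^(1/70), 0, 1) = [x^(1/70+1) / (1/70+1)] from 0 to 1
     = 1 / (1/70 + 1) = 1 / ((70+1)/70) = 70/(70+1)
     = 70/71 = 0.985915
Step 2: As n -> infinity, f_n(x) = x^(1/n) -> 1 for x in (0,1], and f_n is increasing in n.
By MCT, lim_n integral(f_n) = integral(lim_n f_n) = integral(1, 0, 1) = 1.
Step 3: Verify convergence: 70/71 = 0.985915 -> 1


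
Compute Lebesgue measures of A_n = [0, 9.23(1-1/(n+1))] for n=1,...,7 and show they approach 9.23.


By continuity of measure from below: if A_n increases to A, then m(A_n) -> m(A).
Here A = [0, 9.23], so m(A) = 9.23
Step 1: a_1 = 9.23*(1 - 1/2) = 4.615, m(A_1) = 4.615
Step 2: a_2 = 9.23*(1 - 1/3) = 6.1533, m(A_2) = 6.1533
Step 3: a_3 = 9.23*(1 - 1/4) = 6.9225, m(A_3) = 6.9225
Step 4: a_4 = 9.23*(1 - 1/5) = 7.384, m(A_4) = 7.384
Step 5: a_5 = 9.23*(1 - 1/6) = 7.6917, m(A_5) = 7.6917
Step 6: a_6 = 9.23*(1 - 1/7) = 7.9114, m(A_6) = 7.9114
Step 7: a_7 = 9.23*(1 - 1/8) = 8.0762, m(A_7) = 8.0762
Limit: m(A_n) -> m([0,9.23]) = 9.23


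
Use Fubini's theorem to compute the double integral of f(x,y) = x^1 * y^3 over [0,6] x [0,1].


By Fubini's theorem, the double integral factors as a product of single integrals:
Step 1: integral_0^6 x^1 dx = [x^2/2] from 0 to 6
     = 6^2/2 = 18
Step 2: integral_0^1 y^3 dy = [y^4/4] from 0 to 1
     = 1^4/4 = 0.25
Step 3: Double integral = 18 * 0.25 = 4.5


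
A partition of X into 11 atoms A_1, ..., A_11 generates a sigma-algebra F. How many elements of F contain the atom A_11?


Each element of F is a union of some subset S of the 11 atoms.
The element contains A_11 iff A_11 is in S.
So we count subsets S of {A_1,...,A_11} with A_11 in S: choose freely among the other 10 atoms.
Count = 2^(11-1) = 2^10 = 1024.


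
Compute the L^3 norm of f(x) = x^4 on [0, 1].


Step 1: ||f||_3 = (integral_0^1 |x^4|^3 dx)^(1/3)
     = (integral_0^1 x^12 dx)^(1/3)
Step 2: integral_0^1 x^12 dx = [x^13/(13)] from 0 to 1 = 1^13/13
     = 1/13 = 0.076923
Step 3: ||f||_3 = (0.076923)^(1/3) = 0.42529


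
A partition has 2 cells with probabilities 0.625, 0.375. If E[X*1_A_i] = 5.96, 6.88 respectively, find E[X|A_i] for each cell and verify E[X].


For each cell A_i: E[X|A_i] = E[X*1_A_i] / P(A_i)
Step 1: E[X|A_1] = 5.96 / 0.625 = 9.536
Step 2: E[X|A_2] = 6.88 / 0.375 = 18.346667
Verification: E[X] = sum E[X*1_A_i] = 5.96 + 6.88 = 12.84


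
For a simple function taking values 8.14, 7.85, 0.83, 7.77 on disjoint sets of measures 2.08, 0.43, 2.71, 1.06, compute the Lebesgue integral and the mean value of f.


Step 1: Integral = sum(value_i * measure_i)
= 8.14*2.08 + 7.85*0.43 + 0.83*2.71 + 7.77*1.06
= 16.9312 + 3.3755 + 2.2493 + 8.2362
= 30.7922
Step 2: Total measure of domain = 2.08 + 0.43 + 2.71 + 1.06 = 6.28
Step 3: Average value = 30.7922 / 6.28 = 4.903217


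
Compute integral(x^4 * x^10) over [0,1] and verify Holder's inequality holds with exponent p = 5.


Step 1: Exact integral of f*g = integral(x^14, 0, 1) = 1/15
     = 0.066667
Step 2: Holder bound with p=5, q=1.25:
  ||f||_p = (integral x^20 dx)^(1/5) = (1/21)^(1/5) = 0.543946
  ||g||_q = (integral x^12.5 dx)^(1/1.25) = (1/13.5)^(1/1.25) = 0.124662
Step 3: Holder bound = ||f||_p * ||g||_q = 0.543946 * 0.124662 = 0.067809
Verification: 0.066667 <= 0.067809 (Holder holds)


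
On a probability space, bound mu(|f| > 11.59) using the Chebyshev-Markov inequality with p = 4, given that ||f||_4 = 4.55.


Chebyshev/Markov inequality: mu(|f| > eps) <= (||f||_p / eps)^p
Step 1: ||f||_4 / eps = 4.55 / 11.59 = 0.39258
Step 2: Raise to power p = 4:
  (0.39258)^4 = 0.023753
Step 3: Therefore mu(|f| > 11.59) <= 0.023753


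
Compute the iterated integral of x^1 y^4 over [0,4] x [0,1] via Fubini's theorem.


By Fubini's theorem, the double integral factors as a product of single integrals:
Step 1: integral_0^4 x^1 dx = [x^2/2] from 0 to 4
     = 4^2/2 = 8
Step 2: integral_0^1 y^4 dy = [y^5/5] from 0 to 1
     = 1^5/5 = 0.2
Step 3: Double integral = 8 * 0.2 = 1.6


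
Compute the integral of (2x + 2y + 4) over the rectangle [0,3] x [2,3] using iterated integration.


By Fubini, integrate in x first, then y.
Step 1: Fix y, integrate over x in [0,3]:
  integral(2x + 2y + 4, x=0..3)
  = 2*(3^2 - 0^2)/2 + (2y + 4)*(3 - 0)
  = 9 + (2y + 4)*3
  = 9 + 6y + 12
  = 21 + 6y
Step 2: Integrate over y in [2,3]:
  integral(21 + 6y, y=2..3)
  = 21*1 + 6*(3^2 - 2^2)/2
  = 21 + 15
  = 36


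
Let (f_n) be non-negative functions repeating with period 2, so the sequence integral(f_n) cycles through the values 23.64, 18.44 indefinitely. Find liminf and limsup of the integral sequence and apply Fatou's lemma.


The sequence (integral(f_n)) is periodic with period 2, repeating the values 23.64, 18.44 indefinitely.
Step 1: For a periodic sequence, every tail (a_m, a_(m+1), ...) contains all 2 period values infinitely often.
Step 2: Hence inf of every tail = min of the period values = min(23.64, 18.44) = 18.44.
        liminf_n integral(f_n) = sup over m of (inf of tail from m) = 18.44.
Step 3: Similarly sup of every tail = max of the period values = 23.64.
        limsup_n integral(f_n) = 23.64.
Step 4: Fatou's lemma: integral(liminf_n f_n) <= liminf_n integral(f_n) = 18.44.
        So the integral of the pointwise liminf is at most 18.44.


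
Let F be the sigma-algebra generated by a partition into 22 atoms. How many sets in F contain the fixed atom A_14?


Each element of F is a union of some subset S of the 22 atoms.
The element contains A_14 iff A_14 is in S.
So we count subsets S of {A_1,...,A_22} with A_14 in S: choose freely among the other 21 atoms.
Count = 2^(22-1) = 2^21 = 2097152.


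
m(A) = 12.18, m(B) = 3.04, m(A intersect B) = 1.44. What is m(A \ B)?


m(A \ B) = m(A) - m(A n B)
= 12.18 - 1.44
= 10.74


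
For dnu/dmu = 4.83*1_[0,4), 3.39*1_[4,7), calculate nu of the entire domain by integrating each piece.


Integrate each piece of the Radon-Nikodym derivative:
Step 1: integral_0^4 4.83 dx = 4.83*(4-0) = 4.83*4 = 19.32
Step 2: integral_4^7 3.39 dx = 3.39*(7-4) = 3.39*3 = 10.17
Total: 19.32 + 10.17 = 29.49


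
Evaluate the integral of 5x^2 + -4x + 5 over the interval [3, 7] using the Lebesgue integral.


The Lebesgue integral of a Riemann-integrable function agrees with the Riemann integral.
Antiderivative F(x) = (5/3)x^3 + (-4/2)x^2 + 5x
F(7) = (5/3)*7^3 + (-4/2)*7^2 + 5*7
     = (5/3)*343 + (-4/2)*49 + 5*7
     = 571.666667 + -98 + 35
     = 508.666667
F(3) = 42
Integral = F(7) - F(3) = 508.666667 - 42 = 466.666667


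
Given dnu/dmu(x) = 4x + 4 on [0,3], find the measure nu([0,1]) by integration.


nu(A) = integral_A (dnu/dmu) dmu = integral_0^1 (4x + 4) dx
Step 1: Antiderivative F(x) = (4/2)x^2 + 4x
Step 2: F(1) = (4/2)*1^2 + 4*1 = 2 + 4 = 6
Step 3: F(0) = (4/2)*0^2 + 4*0 = 0.0 + 0 = 0.0
Step 4: nu([0,1]) = F(1) - F(0) = 6 - 0.0 = 6


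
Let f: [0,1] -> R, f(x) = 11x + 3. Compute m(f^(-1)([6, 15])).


f^(-1)([6, 15]) = {x : 6 <= 11x + 3 <= 15}
Solving: (6 - 3)/11 <= x <= (15 - 3)/11
= [0.272727, 1.090909]
Intersecting with [0,1]: [0.272727, 1]
Measure = 1 - 0.272727 = 0.727273


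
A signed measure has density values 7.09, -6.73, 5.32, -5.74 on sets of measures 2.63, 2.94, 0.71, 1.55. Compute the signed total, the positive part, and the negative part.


Step 1: Compute signed measure on each set:
  Set 1: 7.09 * 2.63 = 18.6467
  Set 2: -6.73 * 2.94 = -19.7862
  Set 3: 5.32 * 0.71 = 3.7772
  Set 4: -5.74 * 1.55 = -8.897
Step 2: Total signed measure = (18.6467) + (-19.7862) + (3.7772) + (-8.897)
     = -6.2593
Step 3: Positive part mu+(X) = sum of positive contributions = 22.4239
Step 4: Negative part mu-(X) = |sum of negative contributions| = 28.6832


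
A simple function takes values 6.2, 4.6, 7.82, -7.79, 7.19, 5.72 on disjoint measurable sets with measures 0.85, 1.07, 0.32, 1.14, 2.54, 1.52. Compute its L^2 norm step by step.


Step 1: Compute |f_i|^2 for each value:
  |6.2|^2 = 38.44
  |4.6|^2 = 21.16
  |7.82|^2 = 61.1524
  |-7.79|^2 = 60.6841
  |7.19|^2 = 51.6961
  |5.72|^2 = 32.7184
Step 2: Multiply by measures and sum:
  38.44 * 0.85 = 32.674
  21.16 * 1.07 = 22.6412
  61.1524 * 0.32 = 19.568768
  60.6841 * 1.14 = 69.179874
  51.6961 * 2.54 = 131.308094
  32.7184 * 1.52 = 49.731968
Sum = 32.674 + 22.6412 + 19.568768 + 69.179874 + 131.308094 + 49.731968 = 325.103904
Step 3: Take the p-th root:
||f||_2 = (325.103904)^(1/2) = 18.030638


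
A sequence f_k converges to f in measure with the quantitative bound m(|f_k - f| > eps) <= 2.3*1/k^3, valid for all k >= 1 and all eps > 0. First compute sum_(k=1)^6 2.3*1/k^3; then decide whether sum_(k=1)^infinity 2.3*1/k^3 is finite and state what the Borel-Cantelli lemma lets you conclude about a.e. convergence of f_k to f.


Step 1: List the terms 2.3*1/k^3 for k = 1 to 6:
  k=1: 2.3
  k=2: 0.2875
  k=3: 0.085185
  k=4: 0.035937
  k=5: 0.0184
  k=6: 0.010648
Step 2: Partial sum = 2.3 + 0.2875 + 0.085185 + 0.035937 + 0.0184 + 0.010648
     = 2.737671
Step 3: The full series sum_(k>=1) 2.3*1/k^3 converges (p-series with p = 3 > 1; a constant multiple of a convergent series converges).
Step 4: Fix eps > 0. Since sum_k m(|f_k - f| > eps) < infinity, the Borel-Cantelli lemma gives
        m(limsup_k {|f_k - f| > eps}) = 0, i.e. for a.e. x, |f_k(x) - f(x)| <= eps for all large k.
        Applying this with eps = 1/j for j = 1, 2, ... and intersecting the countably many full-measure sets,
        for a.e. x we get limsup_k |f_k(x) - f(x)| <= 1/j for every j, hence f_k -> f almost everywhere.
Conclusion: series converges; Borel-Cantelli yields f_k -> f a.e.


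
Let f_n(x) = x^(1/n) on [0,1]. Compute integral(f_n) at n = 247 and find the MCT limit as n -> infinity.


At n = 247: f_247(x) = x^(1/247).
Step 1: integral(x^(1/247), 0, 1) = [x^(1/247+1) / (1/247+1)] from 0 to 1
     = 1 / (1/247 + 1) = 1 / ((247+1)/247) = 247/(247+1)
     = 247/248 = 0.995968
Step 2: As n -> infinity, f_n(x) = x^(1/n) -> 1 for x in (0,1], and f_n is increasing in n.
By MCT, lim_n integral(f_n) = integral(lim_n f_n) = integral(1, 0, 1) = 1.
Step 3: Verify convergence: 247/248 = 0.995968 -> 1


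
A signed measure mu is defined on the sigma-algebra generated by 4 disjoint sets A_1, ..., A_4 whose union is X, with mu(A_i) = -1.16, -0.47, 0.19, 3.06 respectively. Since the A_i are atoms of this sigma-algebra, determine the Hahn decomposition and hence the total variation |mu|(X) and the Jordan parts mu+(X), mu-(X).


Step 1: Every measurable set is a union of atoms (the cells / points), so a Hahn decomposition is
  obtained by grouping atoms by sign: P = union of atoms with mu > 0, N = union of the remaining atoms.
  Atoms in P (indices): 3, 4;  atoms in N (indices): 1, 2
  Positive values: 0.19, 3.06
  Negative values: -1.16, -0.47
Step 2: mu+(X) = mu(P) = sum of positive atom values = 3.25
Step 3: mu-(X) = -mu(N) = sum of |negative atom values| = 1.63
Step 4: |mu|(X) = mu+(X) + mu-(X) = 3.25 + 1.63 = 4.88


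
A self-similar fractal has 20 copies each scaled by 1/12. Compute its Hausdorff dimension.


For a self-similar set with N copies scaled by 1/r:
dim_H = log(N)/log(r) = log(20)/log(12)
= 2.995732/2.484907
= 1.205571


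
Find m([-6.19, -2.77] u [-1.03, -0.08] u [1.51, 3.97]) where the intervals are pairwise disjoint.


For pairwise disjoint intervals, m(union) = sum of lengths.
= (-2.77 - -6.19) + (-0.08 - -1.03) + (3.97 - 1.51)
= 3.42 + 0.95 + 2.46
= 6.83


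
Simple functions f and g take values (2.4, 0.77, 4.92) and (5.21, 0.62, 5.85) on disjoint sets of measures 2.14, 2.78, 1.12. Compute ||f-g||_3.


Step 1: Compute differences f_i - g_i:
  2.4 - 5.21 = -2.81
  0.77 - 0.62 = 0.15
  4.92 - 5.85 = -0.93
Step 2: Compute |diff|^3 * measure for each set:
  |-2.81|^3 * 2.14 = 22.188041 * 2.14 = 47.482408
  |0.15|^3 * 2.78 = 0.003375 * 2.78 = 0.009383
  |-0.93|^3 * 1.12 = 0.804357 * 1.12 = 0.90088
Step 3: Sum = 48.39267
Step 4: ||f-g||_3 = (48.39267)^(1/3) = 3.644124


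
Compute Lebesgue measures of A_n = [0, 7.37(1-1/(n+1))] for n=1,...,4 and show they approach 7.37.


By continuity of measure from below: if A_n increases to A, then m(A_n) -> m(A).
Here A = [0, 7.37], so m(A) = 7.37
Step 1: a_1 = 7.37*(1 - 1/2) = 3.685, m(A_1) = 3.685
Step 2: a_2 = 7.37*(1 - 1/3) = 4.9133, m(A_2) = 4.9133
Step 3: a_3 = 7.37*(1 - 1/4) = 5.5275, m(A_3) = 5.5275
Step 4: a_4 = 7.37*(1 - 1/5) = 5.896, m(A_4) = 5.896
Limit: m(A_n) -> m([0,7.37]) = 7.37


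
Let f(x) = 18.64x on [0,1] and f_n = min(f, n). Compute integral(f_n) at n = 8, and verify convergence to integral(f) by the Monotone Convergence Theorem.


f(x) = 18.64x on [0,1]; f_n(x) = min(18.64x, n). At n = 8:
Step 1: f(x) reaches 8 at x = 8/18.64 = 0.429185
Step 2: integral(f_8) = integral(18.64x, 0, 0.429185) + integral(8, 0.429185, 1)
       = 18.64*0.429185^2/2 + 8*(1 - 0.429185)
       = 1.716738 + 4.566524
       = 6.283262
Step 3: As n -> infinity, f_n increases to f, so by MCT integral(f_n) -> integral(f) = 18.64/2 = 9.32.
Convergence: integral(f_8) = 6.283262 -> 9.32 as n -> infinity


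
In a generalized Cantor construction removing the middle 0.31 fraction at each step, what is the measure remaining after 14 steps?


Step 1: At each step, fraction remaining = 1 - 0.31 = 0.69
Step 2: After 14 steps, measure = (0.69)^14
Result = 0.005545


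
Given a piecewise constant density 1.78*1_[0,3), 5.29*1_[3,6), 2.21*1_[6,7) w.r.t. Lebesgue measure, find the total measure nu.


Integrate each piece of the Radon-Nikodym derivative:
Step 1: integral_0^3 1.78 dx = 1.78*(3-0) = 1.78*3 = 5.34
Step 2: integral_3^6 5.29 dx = 5.29*(6-3) = 5.29*3 = 15.87
Step 3: integral_6^7 2.21 dx = 2.21*(7-6) = 2.21*1 = 2.21
Total: 5.34 + 15.87 + 2.21 = 23.42


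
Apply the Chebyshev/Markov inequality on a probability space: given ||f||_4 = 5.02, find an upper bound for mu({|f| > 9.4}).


Chebyshev/Markov inequality: mu(|f| > eps) <= (||f||_p / eps)^p
Step 1: ||f||_4 / eps = 5.02 / 9.4 = 0.534043
Step 2: Raise to power p = 4:
  (0.534043)^4 = 0.08134
Step 3: Therefore mu(|f| > 9.4) <= 0.08134


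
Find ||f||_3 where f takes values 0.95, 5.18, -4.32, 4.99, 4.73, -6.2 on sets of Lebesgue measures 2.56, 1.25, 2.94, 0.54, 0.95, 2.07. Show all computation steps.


Step 1: Compute |f_i|^3 for each value:
  |0.95|^3 = 0.857375
  |5.18|^3 = 138.991832
  |-4.32|^3 = 80.621568
  |4.99|^3 = 124.251499
  |4.73|^3 = 105.823817
  |-6.2|^3 = 238.328
Step 2: Multiply by measures and sum:
  0.857375 * 2.56 = 2.19488
  138.991832 * 1.25 = 173.73979
  80.621568 * 2.94 = 237.02741
  124.251499 * 0.54 = 67.095809
  105.823817 * 0.95 = 100.532626
  238.328 * 2.07 = 493.33896
Sum = 2.19488 + 173.73979 + 237.02741 + 67.095809 + 100.532626 + 493.33896 = 1073.929476
Step 3: Take the p-th root:
||f||_3 = (1073.929476)^(1/3) = 10.240596


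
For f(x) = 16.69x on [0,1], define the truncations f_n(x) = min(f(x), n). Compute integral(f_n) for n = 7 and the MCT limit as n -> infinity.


f(x) = 16.69x on [0,1]; f_n(x) = min(16.69x, n). At n = 7:
Step 1: f(x) reaches 7 at x = 7/16.69 = 0.419413
Step 2: integral(f_7) = integral(16.69x, 0, 0.419413) + integral(7, 0.419413, 1)
       = 16.69*0.419413^2/2 + 7*(1 - 0.419413)
       = 1.467945 + 4.06411
       = 5.532055
Step 3: As n -> infinity, f_n increases to f, so by MCT integral(f_n) -> integral(f) = 16.69/2 = 8.345.
Convergence: integral(f_7) = 5.532055 -> 8.345 as n -> infinity


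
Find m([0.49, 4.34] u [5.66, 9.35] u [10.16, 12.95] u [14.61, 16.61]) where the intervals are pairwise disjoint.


For pairwise disjoint intervals, m(union) = sum of lengths.
= (4.34 - 0.49) + (9.35 - 5.66) + (12.95 - 10.16) + (16.61 - 14.61)
= 3.85 + 3.69 + 2.79 + 2
= 12.33


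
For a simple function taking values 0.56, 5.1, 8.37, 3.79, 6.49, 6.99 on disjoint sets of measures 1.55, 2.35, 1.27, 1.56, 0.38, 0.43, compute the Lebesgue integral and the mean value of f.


Step 1: Integral = sum(value_i * measure_i)
= 0.56*1.55 + 5.1*2.35 + 8.37*1.27 + 3.79*1.56 + 6.49*0.38 + 6.99*0.43
= 0.868 + 11.985 + 10.6299 + 5.9124 + 2.4662 + 3.0057
= 34.8672
Step 2: Total measure of domain = 1.55 + 2.35 + 1.27 + 1.56 + 0.38 + 0.43 = 7.54
Step 3: Average value = 34.8672 / 7.54 = 4.624297
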